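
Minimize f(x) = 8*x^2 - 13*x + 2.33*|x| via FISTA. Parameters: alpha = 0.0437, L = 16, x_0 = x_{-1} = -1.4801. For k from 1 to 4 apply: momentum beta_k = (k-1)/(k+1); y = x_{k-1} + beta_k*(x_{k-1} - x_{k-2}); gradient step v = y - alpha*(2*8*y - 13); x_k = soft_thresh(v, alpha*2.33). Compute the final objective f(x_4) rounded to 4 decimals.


FISTA on f(x) = 8*x^2 - 13*x + 2.33*|x|
L = 16, alpha = 0.0437
Iteration 1: beta = 0.0, y = -1.4801 + 0.0*(-1.4801 + 1.4801) = -1.4801
  grad(y) = -36.6816, v = y - alpha*grad = 0.1229
  prox(v) = soft_thresh(0.1229, 0.1018) = 0.0211
Iteration 2: beta = 0.3333, y = 0.0211 + 0.3333*(0.0211 + 1.4801) = 0.5215
  grad(y) = -4.6567, v = y - alpha*grad = 0.725
  prox(v) = soft_thresh(0.725, 0.1018) = 0.6231
Iteration 3: beta = 0.5, y = 0.6231 + 0.5*(0.6231 - 0.0211) = 0.9242
  grad(y) = 1.7867, v = y - alpha*grad = 0.8461
  prox(v) = soft_thresh(0.8461, 0.1018) = 0.7443
Iteration 4: beta = 0.6, y = 0.7443 + 0.6*(0.7443 - 0.6231) = 0.8169
  grad(y) = 0.0712, v = y - alpha*grad = 0.8138
  prox(v) = soft_thresh(0.8138, 0.1018) = 0.712
f(x_4) = 8*0.712^2 - 13*0.712 + 2.33*|0.712| = -3.5415


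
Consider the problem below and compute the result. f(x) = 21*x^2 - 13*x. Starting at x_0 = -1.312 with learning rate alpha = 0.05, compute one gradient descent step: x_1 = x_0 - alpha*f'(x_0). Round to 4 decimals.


We compute the gradient at x_0 and apply the update.
f'(x) = 42*x - 13
f'(-1.312) = 42*-1.312 - 13 = -68.104
x_1 = -1.312 - 0.05*-68.104 = 2.0932


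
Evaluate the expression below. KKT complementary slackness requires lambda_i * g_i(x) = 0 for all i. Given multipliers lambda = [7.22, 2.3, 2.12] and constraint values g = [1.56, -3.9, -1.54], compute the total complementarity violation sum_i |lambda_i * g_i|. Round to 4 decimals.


KKT complementary slackness check:
lambda_1 * g_1 = 7.22 * 1.56 = 11.2632
lambda_2 * g_2 = 2.3 * -3.9 = -8.97
lambda_3 * g_3 = 2.12 * -1.54 = -3.2648
Total violation = 11.2632 + 8.97 + 3.2648 = 23.498


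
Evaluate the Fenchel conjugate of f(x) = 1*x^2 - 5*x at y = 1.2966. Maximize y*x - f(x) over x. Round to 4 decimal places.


f*(y) = sup_x {y*x - a*x^2 - b*x} = sup_x {(y-b)*x - a*x^2}
FOC: (y - b) - 2a*x = 0 => x* = (y - b)/(2a)
x* = (1.2966 + 5)/(2*1) = 3.1483
f*(1.2966) = (y-b)^2/(4a) = (1.2966 + 5)^2/(4*1)
= 39.6472/4 = 9.9118


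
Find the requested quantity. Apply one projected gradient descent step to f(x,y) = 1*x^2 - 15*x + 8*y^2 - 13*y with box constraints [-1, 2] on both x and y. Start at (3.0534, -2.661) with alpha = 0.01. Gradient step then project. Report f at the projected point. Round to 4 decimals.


Step 1: Compute gradient at (3.0534, -2.661).
grad_x = 2*1*3.0534 - 15 = -8.8932
grad_y = 2*8*-2.661 - 13 = -55.576
Step 2: Gradient step.
x_raw = 3.0534 - 0.01*-8.8932 = 3.1423
y_raw = -2.661 - 0.01*-55.576 = -2.1052
Step 3: Project onto [-1, 2].
x_proj = clip(3.1423) = 2.0
y_proj = clip(-2.1052) = -1.0
Step 4: Evaluate f.
f(2.0, -1.0) = -5.0


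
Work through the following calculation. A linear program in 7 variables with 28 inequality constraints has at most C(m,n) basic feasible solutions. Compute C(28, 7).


Each vertex corresponds to some choice of n active constraints out of m, so the number of vertices is at most C(m, n) = m! / (n!(m-n)!).
m = 28, n = 7
Numerator: 28 * 27 * 26 * 25 * 24 * 23 * 22
Denominator: 7! = 5040
C(28, 7) = 1184040


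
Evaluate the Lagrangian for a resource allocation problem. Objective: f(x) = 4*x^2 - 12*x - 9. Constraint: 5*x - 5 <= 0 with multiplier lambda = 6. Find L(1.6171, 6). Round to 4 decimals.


Step 1: Evaluate f(x).
f(1.6171) = 4*1.6171^2 - 12*1.6171 - 9 = -17.9452
Step 2: Evaluate g(x).
g(1.6171) = 5*1.6171 - 5 = 3.0855
Step 3: Compute Lagrangian.
L = -17.9452 + 6*3.0855 = 0.5678


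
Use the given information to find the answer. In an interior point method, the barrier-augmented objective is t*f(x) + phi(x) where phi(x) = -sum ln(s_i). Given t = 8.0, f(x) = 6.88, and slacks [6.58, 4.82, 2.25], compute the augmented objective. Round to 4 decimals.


Step 1: Compute log-barrier.
ln values: [1.884, 1.5728, 0.8109]
phi = -(1.884 + 1.5728 + 0.8109) = -4.2677
Step 2: Compute augmented objective.
t*f(x) = 8.0*6.88 = 55.04
Total = 55.04 - 4.2677 = 50.7723


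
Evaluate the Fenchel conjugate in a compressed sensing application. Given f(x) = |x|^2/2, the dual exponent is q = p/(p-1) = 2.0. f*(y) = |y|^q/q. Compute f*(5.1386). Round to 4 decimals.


The conjugate exponent q satisfies 1/p + 1/q = 1.
p = 2, so q = 2/(2 - 1) = 2.0
|y|^q = 5.1386^2.0 = 26.4052
f*(5.1386) = 26.4052 / 2.0 = 13.2026


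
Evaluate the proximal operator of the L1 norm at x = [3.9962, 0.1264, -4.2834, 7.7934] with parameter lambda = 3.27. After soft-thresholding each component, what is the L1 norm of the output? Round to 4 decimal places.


Soft-thresholding with lambda = 3.27:
prox(3.9962) = sign(3.9962)*max(|3.9962| - 3.27, 0) = 0.7262
prox(0.1264) = sign(0.1264)*max(|0.1264| - 3.27, 0) = 0.0
prox(-4.2834) = sign(-4.2834)*max(|-4.2834| - 3.27, 0) = -1.0134
prox(7.7934) = sign(7.7934)*max(|7.7934| - 3.27, 0) = 4.5234
prox(x) = [0.7262, 0.0, -1.0134, 4.5234]
||prox(x)||_1 = 0.7262 + 0.0 + 1.0134 + 4.5234 = 6.263


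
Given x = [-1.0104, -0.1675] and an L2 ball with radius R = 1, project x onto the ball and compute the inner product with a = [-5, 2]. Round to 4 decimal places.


Step 1: Compute ||x|| (intermediates to 6 decimals).
||x|| = sqrt((-1.0104)^2 + (-0.1675)^2) = 1.02419
Step 2: Project.
Since ||x|| > R, scale = R/||x|| = 1/1.02419 = 0.976381, proj(x) = scale * x
proj(x) = [-0.986535, -0.163544]
Step 3: Dot product.
a^T * proj(x) = -5*(-0.986535) + 2*(-0.163544) = 4.6056


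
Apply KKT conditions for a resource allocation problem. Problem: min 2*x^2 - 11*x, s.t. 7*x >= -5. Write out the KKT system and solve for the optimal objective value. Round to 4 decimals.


Step 1: Try lambda = 0 (constraint inactive).
Stationarity: 2*2*x - 11 = 0
x* = 11/(2*2) = 2.75
Check constraint: 7*2.75 = 19.25 >= -5 -- satisfied.
Step 2: Compute optimal value.
f(x*) = 2*2.75^2 - 11*2.75 = -15.125


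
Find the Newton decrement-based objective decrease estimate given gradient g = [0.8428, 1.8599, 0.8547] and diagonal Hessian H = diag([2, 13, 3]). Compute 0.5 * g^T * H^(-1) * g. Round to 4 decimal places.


Step 1: H is diagonal, so H^(-1) * g = [0.4214, 0.1431, 0.2849].
Step 2: g^T H^(-1) g = sum_i g_i^2 / H_ii
  = (0.8428)^2/2 + (1.8599)^2/13 + (0.8547)^2/3
  = 0.3552 + 0.2661 + 0.2435 = 0.8648
Step 3: Objective decrease = 0.5 * g^T H^(-1) g = 0.4324


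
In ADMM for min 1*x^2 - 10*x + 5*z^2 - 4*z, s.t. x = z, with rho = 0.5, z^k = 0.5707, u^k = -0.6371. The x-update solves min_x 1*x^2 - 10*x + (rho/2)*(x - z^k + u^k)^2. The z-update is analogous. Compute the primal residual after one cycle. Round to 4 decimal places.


ADMM iteration with rho = 0.5, z^k = 0.5707, u^k = -0.6371
Step 1: x-update.
Minimize 1*x^2 - 10*x + (0.5/2)*(x - 0.5707 - 0.6371)^2
FOC: (2*1 + 0.5)*x = 10 + 0.5*(0.5707 + 0.6371)
x^{k+1} = 4.2416
Step 2: z-update.
Minimize 5*z^2 - 4*z + (0.5/2)*(4.2416 - z - 0.6371)^2
FOC: (2*5 + 0.5)*z = 4 + 0.5*(4.2416 - 0.6371)
z^{k+1} = 0.5526
Step 3: u-update.
u^{k+1} = -0.6371 + 4.2416 - 0.5526 = 3.0519
Step 4: Primal residual = |4.2416 - 0.5526| = 3.689


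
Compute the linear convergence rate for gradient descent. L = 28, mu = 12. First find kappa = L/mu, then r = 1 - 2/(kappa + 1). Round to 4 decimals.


Step 1: Compute the condition number.
kappa = L/mu = 28/12 = 2.3333
Step 2: Compute the convergence rate.
r = 1 - 2/(kappa + 1) = 1 - 2*mu/(L + mu) = (L - mu)/(L + mu) = 16/40 = 0.4


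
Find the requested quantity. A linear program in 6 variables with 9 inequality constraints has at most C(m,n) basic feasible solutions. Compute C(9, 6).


Each vertex corresponds to some choice of n active constraints out of m, so the number of vertices is at most C(m, n) = m! / (n!(m-n)!).
m = 9, n = 6
Numerator: 9 * 8 * 7 * 6 * 5 * 4
Denominator: 6! = 720
C(9, 6) = 84


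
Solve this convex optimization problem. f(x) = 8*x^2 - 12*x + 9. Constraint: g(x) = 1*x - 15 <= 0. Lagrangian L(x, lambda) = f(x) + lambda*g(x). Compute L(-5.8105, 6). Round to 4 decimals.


Step 1: Evaluate f(x).
f(-5.8105) = 8*(-5.8105)^2 - 12*(-5.8105) + 9 = 348.8213
Step 2: Evaluate g(x).
g(-5.8105) = 1*-5.8105 - 15 = -20.8105
Step 3: Compute Lagrangian.
L = 348.8213 + 6*-20.8105 = 223.9583


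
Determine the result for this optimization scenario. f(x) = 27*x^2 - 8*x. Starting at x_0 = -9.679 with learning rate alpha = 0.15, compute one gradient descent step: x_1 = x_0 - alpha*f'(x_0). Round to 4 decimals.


We compute the gradient at x_0 and apply the update.
f'(x) = 54*x - 8
f'(-9.679) = 54*-9.679 - 8 = -530.666
x_1 = -9.679 - 0.15*-530.666 = 69.9209


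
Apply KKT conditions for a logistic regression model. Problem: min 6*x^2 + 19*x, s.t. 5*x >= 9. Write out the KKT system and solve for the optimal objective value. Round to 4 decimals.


Step 1: Try lambda = 0 (constraint inactive).
x_unc = -19/(2*6) = -1.5833
Check: 5*-1.5833 = -7.9165 < 9 -- violated!
Step 2: Constraint must be active: 5*x = 9
x* = 9/5 = 1.8
lambda = (2*6*1.8 + 19)/5 = 8.12
Step 3: Compute optimal value.
f(x*) = 6*1.8^2 + 19*1.8 = 53.64


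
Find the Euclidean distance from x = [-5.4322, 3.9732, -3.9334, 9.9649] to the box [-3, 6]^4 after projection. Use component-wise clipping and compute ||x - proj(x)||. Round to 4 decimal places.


Project each component onto [-3, 6].
clip(-5.4322) = -3.0, clip(3.9732) = 3.9732, clip(-3.9334) = -3.0, clip(9.9649) = 6.0
Projection = [-3.0, 3.9732, -3.0, 6.0]
Squared diffs: [5.9156, 0.0, 0.8712, 15.7204]
Distance = sqrt(22.5072) = 4.7442


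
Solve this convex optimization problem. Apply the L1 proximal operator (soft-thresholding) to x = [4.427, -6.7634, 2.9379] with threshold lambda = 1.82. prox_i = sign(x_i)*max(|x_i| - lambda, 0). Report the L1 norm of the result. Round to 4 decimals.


Soft-thresholding with lambda = 1.82:
prox(4.427) = sign(4.427)*max(|4.427| - 1.82, 0) = 2.607
prox(-6.7634) = sign(-6.7634)*max(|-6.7634| - 1.82, 0) = -4.9434
prox(2.9379) = sign(2.9379)*max(|2.9379| - 1.82, 0) = 1.1179
prox(x) = [2.607, -4.9434, 1.1179]
||prox(x)||_1 = 2.607 + 4.9434 + 1.1179 = 8.6683


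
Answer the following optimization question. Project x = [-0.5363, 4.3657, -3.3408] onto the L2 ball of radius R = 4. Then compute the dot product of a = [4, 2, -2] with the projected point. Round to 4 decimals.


Step 1: Compute ||x|| (intermediates to 6 decimals).
||x|| = sqrt((-0.5363)^2 + 4.3657^2 + (-3.3408)^2) = 5.523396
Step 2: Project.
Since ||x|| > R, scale = R/||x|| = 4/5.523396 = 0.724192, proj(x) = scale * x
proj(x) = [-0.388384, 3.161605, -2.419381]
Step 3: Dot product.
a^T * proj(x) = 4*(-0.388384) + 2*3.161605 - 2*(-2.419381) = 9.6084


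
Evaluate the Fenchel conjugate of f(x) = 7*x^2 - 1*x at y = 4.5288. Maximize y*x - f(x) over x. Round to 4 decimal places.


f*(y) = sup_x {y*x - a*x^2 - b*x} = sup_x {(y-b)*x - a*x^2}
FOC: (y - b) - 2a*x = 0 => x* = (y - b)/(2a)
x* = (4.5288 + 1)/(2*7) = 0.3949
f*(4.5288) = (y-b)^2/(4a) = (4.5288 + 1)^2/(4*7)
= 30.5676/28 = 1.0917


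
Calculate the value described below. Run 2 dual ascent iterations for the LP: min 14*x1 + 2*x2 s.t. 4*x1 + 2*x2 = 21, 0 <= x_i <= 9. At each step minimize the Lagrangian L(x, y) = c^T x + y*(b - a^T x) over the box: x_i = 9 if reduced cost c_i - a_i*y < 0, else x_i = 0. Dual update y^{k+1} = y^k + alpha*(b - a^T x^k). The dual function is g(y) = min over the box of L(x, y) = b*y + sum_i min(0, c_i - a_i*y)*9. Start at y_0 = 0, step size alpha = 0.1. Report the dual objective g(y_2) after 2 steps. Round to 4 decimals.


Dual ascent for LP: min 14*x1 + 2*x2, 4*x1 + 2*x2 = 21, 0 <= x_i <= 9
Step 1: y^k = 0.0, reduced costs: (14.0, 2.0)
  x^k = (0.0, 0.0), subgradient = b - a^T x = 21.0
  y^{k+1} = 0.0 + 0.1*21.0 = 2.1
Step 2: y^k = 2.1, reduced costs: (5.6, -2.2)
  x^k = (0.0, 9.0), subgradient = b - a^T x = 3.0
  y^{k+1} = 2.1 + 0.1*3.0 = 2.4
Dual objective at y_2 = 2.4: reduced costs (4.4, -2.8), box minimizer x = (0.0, 9.0)
g(y_2) = b*y + (c1 - a1*y)*x1 + (c2 - a2*y)*x2 = 21*2.4 + 4.4*0.0 + (-2.8)*9.0 = 50.4 + 0.0 - 25.2 = 25.2


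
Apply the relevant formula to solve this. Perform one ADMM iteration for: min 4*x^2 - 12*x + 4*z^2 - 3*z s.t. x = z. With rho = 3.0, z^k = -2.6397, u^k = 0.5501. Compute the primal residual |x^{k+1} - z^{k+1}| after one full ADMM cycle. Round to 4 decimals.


ADMM iteration with rho = 3.0, z^k = -2.6397, u^k = 0.5501
Step 1: x-update.
Minimize 4*x^2 - 12*x + (3.0/2)*(x + 2.6397 + 0.5501)^2
FOC: (2*4 + 3.0)*x = 12 + 3.0*(-2.6397 - 0.5501)
x^{k+1} = 0.221
Step 2: z-update.
Minimize 4*z^2 - 3*z + (3.0/2)*(0.221 - z + 0.5501)^2
FOC: (2*4 + 3.0)*z = 3 + 3.0*(0.221 + 0.5501)
z^{k+1} = 0.483
Step 3: u-update.
u^{k+1} = 0.5501 + 0.221 - 0.483 = 0.288
Step 4: Primal residual = |0.221 - 0.483| = 0.2621


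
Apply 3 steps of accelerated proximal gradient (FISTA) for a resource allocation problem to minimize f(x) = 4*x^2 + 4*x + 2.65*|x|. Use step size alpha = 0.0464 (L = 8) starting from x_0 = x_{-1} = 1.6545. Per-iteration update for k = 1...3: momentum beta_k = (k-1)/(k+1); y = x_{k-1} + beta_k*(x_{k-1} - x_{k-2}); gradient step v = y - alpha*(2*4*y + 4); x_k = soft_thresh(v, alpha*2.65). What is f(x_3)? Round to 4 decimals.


FISTA on f(x) = 4*x^2 + 4*x + 2.65*|x|
L = 8, alpha = 0.0464
Iteration 1: beta = 0.0, y = 1.6545 + 0.0*(1.6545 - 1.6545) = 1.6545
  grad(y) = 17.236, v = y - alpha*grad = 0.8547
  prox(v) = soft_thresh(0.8547, 0.123) = 0.7318
Iteration 2: beta = 0.3333, y = 0.7318 + 0.3333*(0.7318 - 1.6545) = 0.4242
  grad(y) = 7.3938, v = y - alpha*grad = 0.0811
  prox(v) = soft_thresh(0.0811, 0.123) = 0.0
Iteration 3: beta = 0.5, y = 0.0 + 0.5*(0.0 - 0.7318) = -0.3659
  grad(y) = 1.0728, v = y - alpha*grad = -0.4157
  prox(v) = soft_thresh(-0.4157, 0.123) = -0.2927
f(x_3) = 4*(-0.2927)^2 + 4*(-0.2927) + 2.65*|-0.2927| = -0.0524


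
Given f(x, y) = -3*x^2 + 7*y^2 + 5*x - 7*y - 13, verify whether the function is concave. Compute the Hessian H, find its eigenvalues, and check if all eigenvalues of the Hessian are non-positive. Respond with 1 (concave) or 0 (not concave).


The Hessian of f(x,y) = -3*x^2 + 7*y^2 + 5*x - 7*y - 13 is:
H = [[-6, 0], [0, 14]]
Trace = -6 + 14 = 8
Determinant = -6*14 - (0)^2 = -84
Discriminant = (8)^2 - 4*-84 = 400.0
Eigenvalues: lambda_1 = -6.0, lambda_2 = 14.0
The function is not concave.

0


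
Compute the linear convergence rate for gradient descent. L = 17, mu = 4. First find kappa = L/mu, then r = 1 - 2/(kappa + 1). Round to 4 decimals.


Step 1: Compute the condition number.
kappa = L/mu = 17/4 = 4.25
Step 2: Compute the convergence rate.
r = 1 - 2/(kappa + 1) = 1 - 2*mu/(L + mu) = (L - mu)/(L + mu) = 13/21 = 0.619


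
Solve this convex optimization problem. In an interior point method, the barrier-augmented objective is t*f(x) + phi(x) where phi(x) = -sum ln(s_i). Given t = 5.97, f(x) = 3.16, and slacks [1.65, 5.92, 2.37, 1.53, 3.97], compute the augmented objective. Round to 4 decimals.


Step 1: Compute log-barrier.
ln values: [0.5008, 1.7783, 0.8629, 0.4253, 1.3788]
phi = -(0.5008 + 1.7783 + 0.8629 + 0.4253 + 1.3788) = -4.946
Step 2: Compute augmented objective.
t*f(x) = 5.97*3.16 = 18.8652
Total = 18.8652 - 4.946 = 13.9192


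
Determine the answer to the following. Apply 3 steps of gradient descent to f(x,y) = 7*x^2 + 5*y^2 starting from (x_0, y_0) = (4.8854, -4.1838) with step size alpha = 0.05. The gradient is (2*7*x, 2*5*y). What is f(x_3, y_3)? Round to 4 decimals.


Gradient descent on f(x,y) = 7*x^2 + 5*y^2.
Starting point: (4.8854, -4.1838), alpha = 0.05
Step 1: grad_x = 2*7*4.8854 = 68.3956, grad_y = 2*5*-4.1838 = -41.838
  x_1 = 4.8854 - 0.05*68.3956 = 1.4656
  y_1 = -4.1838 - 0.05*-41.838 = -2.0919
Step 2: grad_x = 2*7*1.4656 = 20.5187, grad_y = 2*5*-2.0919 = -20.919
  x_2 = 1.4656 - 0.05*20.5187 = 0.4397
  y_2 = -2.0919 - 0.05*-20.919 = -1.046
Step 3: grad_x = 2*7*0.4397 = 6.1556, grad_y = 2*5*-1.046 = -10.4595
  x_3 = 0.4397 - 0.05*6.1556 = 0.1319
  y_3 = -1.046 - 0.05*-10.4595 = -0.523
f(0.1319, -0.523) = 7*0.1319^2 + 5*(-0.523)^2 = 1.4893


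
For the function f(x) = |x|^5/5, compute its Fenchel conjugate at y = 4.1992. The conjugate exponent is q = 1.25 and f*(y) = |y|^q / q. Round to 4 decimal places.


The conjugate exponent q satisfies 1/p + 1/q = 1.
p = 5, so q = 5/(5 - 1) = 1.25
|y|^q = 4.1992^1.25 = 6.0112
f*(4.1992) = 6.0112 / 1.25 = 4.8089


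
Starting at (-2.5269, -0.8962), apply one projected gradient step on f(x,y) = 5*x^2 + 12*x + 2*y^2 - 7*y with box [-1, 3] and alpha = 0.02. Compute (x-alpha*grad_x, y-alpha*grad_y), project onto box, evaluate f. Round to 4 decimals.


Step 1: Compute gradient at (-2.5269, -0.8962).
grad_x = 2*5*-2.5269 + 12 = -13.269
grad_y = 2*2*-0.8962 - 7 = -10.5848
Step 2: Gradient step.
x_raw = -2.5269 - 0.02*-13.269 = -2.2615
y_raw = -0.8962 - 0.02*-10.5848 = -0.6845
Step 3: Project onto [-1, 3].
x_proj = clip(-2.2615) = -1.0
y_proj = clip(-0.6845) = -0.6845
Step 4: Evaluate f.
f(-1.0, -0.6845) = -1.2714


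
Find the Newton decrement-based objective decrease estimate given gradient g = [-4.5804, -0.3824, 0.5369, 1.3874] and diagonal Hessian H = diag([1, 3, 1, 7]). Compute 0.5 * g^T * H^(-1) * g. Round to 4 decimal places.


Step 1: H is diagonal, so H^(-1) * g = [-4.5804, -0.1275, 0.5369, 0.1982].
Step 2: g^T H^(-1) g = sum_i g_i^2 / H_ii
  = (-4.5804)^2/1 + (-0.3824)^2/3 + (0.5369)^2/1 + (1.3874)^2/7
  = 20.9801 + 0.0487 + 0.2883 + 0.275 = 21.5921
Step 3: Objective decrease = 0.5 * g^T H^(-1) g = 10.796


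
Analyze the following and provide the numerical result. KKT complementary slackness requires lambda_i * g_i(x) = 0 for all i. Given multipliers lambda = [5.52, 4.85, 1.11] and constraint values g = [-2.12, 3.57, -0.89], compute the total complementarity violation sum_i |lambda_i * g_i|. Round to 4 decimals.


KKT complementary slackness check:
lambda_1 * g_1 = 5.52 * -2.12 = -11.7024
lambda_2 * g_2 = 4.85 * 3.57 = 17.3145
lambda_3 * g_3 = 1.11 * -0.89 = -0.9879
Total violation = 11.7024 + 17.3145 + 0.9879 = 30.0048


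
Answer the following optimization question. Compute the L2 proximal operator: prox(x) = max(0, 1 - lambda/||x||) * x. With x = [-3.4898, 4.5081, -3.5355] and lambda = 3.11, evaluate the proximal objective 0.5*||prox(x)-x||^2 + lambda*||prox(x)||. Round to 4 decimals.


Step 1: Compute ||x||.
||x|| = 6.7083
Step 2: Compute scaling factor.
scale = max(0, 1 - 3.11/6.7083) = 0.5364
Step 3: prox(x) = [-1.8719, 2.4181, -1.8964]
||prox(x)|| = 3.5983
Step 4: Proximal objective.
0.5*||prox-x||^2 = 4.8361
lambda*||prox|| = 11.1907
Total = 16.0268


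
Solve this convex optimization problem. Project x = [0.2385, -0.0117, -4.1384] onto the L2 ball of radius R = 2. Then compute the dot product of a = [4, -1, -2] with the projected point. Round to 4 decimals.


Step 1: Compute ||x|| (intermediates to 6 decimals).
||x|| = sqrt(0.2385^2 + (-0.0117)^2 + (-4.1384)^2) = 4.145283
Step 2: Project.
Since ||x|| > R, scale = R/||x|| = 2/4.145283 = 0.482476, proj(x) = scale * x
proj(x) = [0.115071, -0.005645, -1.996679]
Step 3: Dot product.
a^T * proj(x) = 4*0.115071 - 1*(-0.005645) - 2*(-1.996679) = 4.4593


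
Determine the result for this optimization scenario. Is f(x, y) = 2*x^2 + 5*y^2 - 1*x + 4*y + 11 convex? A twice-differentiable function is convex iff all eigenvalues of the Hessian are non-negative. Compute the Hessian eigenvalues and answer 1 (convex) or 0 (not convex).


The Hessian of f(x,y) = 2*x^2 + 5*y^2 - 1*x + 4*y + 11 is:
H = [[4, 0], [0, 10]]
Trace = 4 + 10 = 14
Determinant = 4*10 - (0)^2 = 40
Discriminant = (14)^2 - 4*40 = 36.0
Eigenvalues: lambda_1 = 4.0, lambda_2 = 10.0
The function is convex.

1


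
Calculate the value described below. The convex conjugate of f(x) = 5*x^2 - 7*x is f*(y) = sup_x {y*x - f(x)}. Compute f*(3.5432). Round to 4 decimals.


f*(y) = sup_x {y*x - a*x^2 - b*x} = sup_x {(y-b)*x - a*x^2}
FOC: (y - b) - 2a*x = 0 => x* = (y - b)/(2a)
x* = (3.5432 + 7)/(2*5) = 1.0543
f*(3.5432) = (y-b)^2/(4a) = (3.5432 + 7)^2/(4*5)
= 111.1591/20 = 5.558


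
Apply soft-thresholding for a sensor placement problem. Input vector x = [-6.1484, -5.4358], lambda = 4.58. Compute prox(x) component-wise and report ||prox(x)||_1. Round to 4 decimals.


Soft-thresholding with lambda = 4.58:
prox(-6.1484) = sign(-6.1484)*max(|-6.1484| - 4.58, 0) = -1.5684
prox(-5.4358) = sign(-5.4358)*max(|-5.4358| - 4.58, 0) = -0.8558
prox(x) = [-1.5684, -0.8558]
||prox(x)||_1 = 1.5684 + 0.8558 = 2.4242


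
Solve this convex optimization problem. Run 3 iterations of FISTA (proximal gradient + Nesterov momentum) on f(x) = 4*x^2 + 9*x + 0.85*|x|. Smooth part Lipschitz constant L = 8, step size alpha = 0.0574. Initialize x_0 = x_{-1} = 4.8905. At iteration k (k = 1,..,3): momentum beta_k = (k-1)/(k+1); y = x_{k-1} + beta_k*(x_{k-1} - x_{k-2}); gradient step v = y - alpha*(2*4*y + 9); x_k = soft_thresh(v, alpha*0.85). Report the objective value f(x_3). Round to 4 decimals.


FISTA on f(x) = 4*x^2 + 9*x + 0.85*|x|
L = 8, alpha = 0.0574
Iteration 1: beta = 0.0, y = 4.8905 + 0.0*(4.8905 - 4.8905) = 4.8905
  grad(y) = 48.124, v = y - alpha*grad = 2.1282
  prox(v) = soft_thresh(2.1282, 0.0488) = 2.0794
Iteration 2: beta = 0.3333, y = 2.0794 + 0.3333*(2.0794 - 4.8905) = 1.1424
  grad(y) = 18.1389, v = y - alpha*grad = 0.1012
  prox(v) = soft_thresh(0.1012, 0.0488) = 0.0524
Iteration 3: beta = 0.5, y = 0.0524 + 0.5*(0.0524 - 2.0794) = -0.9611
  grad(y) = 1.3112, v = y - alpha*grad = -1.0364
  prox(v) = soft_thresh(-1.0364, 0.0488) = -0.9876
f(x_3) = 4*(-0.9876)^2 + 9*(-0.9876) + 0.85*|-0.9876| = -4.1475


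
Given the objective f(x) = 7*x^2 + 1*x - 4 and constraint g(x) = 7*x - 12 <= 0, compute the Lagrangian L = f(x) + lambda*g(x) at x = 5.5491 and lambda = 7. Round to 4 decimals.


Step 1: Evaluate f(x).
f(5.5491) = 7*5.5491^2 + 1*5.5491 - 4 = 217.0967
Step 2: Evaluate g(x).
g(5.5491) = 7*5.5491 - 12 = 26.8437
Step 3: Compute Lagrangian.
L = 217.0967 + 7*26.8437 = 405.0026


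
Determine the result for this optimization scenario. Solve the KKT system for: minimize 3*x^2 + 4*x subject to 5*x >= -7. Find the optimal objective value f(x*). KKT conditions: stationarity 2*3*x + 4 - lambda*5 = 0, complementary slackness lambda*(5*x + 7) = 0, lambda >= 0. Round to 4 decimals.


Step 1: Try lambda = 0 (constraint inactive).
Stationarity: 2*3*x + 4 = 0
x* = -4/(2*3) = -2/3 = -0.6667 (rounded; the exact value -2/3 is used below)
Check constraint: 5*-0.6667 = -3.3335 >= -7 -- satisfied.
Step 2: Compute optimal value.
f(x*) = 3*(-2/3)^2 + 4*(-2/3) = -1.3333


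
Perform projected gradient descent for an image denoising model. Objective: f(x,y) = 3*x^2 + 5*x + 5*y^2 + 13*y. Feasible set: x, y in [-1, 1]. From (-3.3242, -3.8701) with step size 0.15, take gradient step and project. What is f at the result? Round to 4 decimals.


Step 1: Compute gradient at (-3.3242, -3.8701).
grad_x = 2*3*-3.3242 + 5 = -14.9452
grad_y = 2*5*-3.8701 + 13 = -25.701
Step 2: Gradient step.
x_raw = -3.3242 - 0.15*-14.9452 = -1.0824
y_raw = -3.8701 - 0.15*-25.701 = -0.015
Step 3: Project onto [-1, 1].
x_proj = clip(-1.0824) = -1.0
y_proj = clip(-0.015) = -0.015
Step 4: Evaluate f.
f(-1.0, -0.015) = -2.1932


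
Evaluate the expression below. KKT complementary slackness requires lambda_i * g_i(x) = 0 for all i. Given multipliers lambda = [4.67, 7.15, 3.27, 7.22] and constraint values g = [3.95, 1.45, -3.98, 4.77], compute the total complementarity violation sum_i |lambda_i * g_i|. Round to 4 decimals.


KKT complementary slackness check:
lambda_1 * g_1 = 4.67 * 3.95 = 18.4465
lambda_2 * g_2 = 7.15 * 1.45 = 10.3675
lambda_3 * g_3 = 3.27 * -3.98 = -13.0146
lambda_4 * g_4 = 7.22 * 4.77 = 34.4394
Total violation = 18.4465 + 10.3675 + 13.0146 + 34.4394 = 76.268


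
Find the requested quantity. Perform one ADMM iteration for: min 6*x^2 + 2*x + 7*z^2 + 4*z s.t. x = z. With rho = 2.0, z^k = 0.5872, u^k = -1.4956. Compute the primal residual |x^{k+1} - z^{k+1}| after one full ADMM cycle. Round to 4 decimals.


ADMM iteration with rho = 2.0, z^k = 0.5872, u^k = -1.4956
Step 1: x-update.
Minimize 6*x^2 + 2*x + (2.0/2)*(x - 0.5872 - 1.4956)^2
FOC: (2*6 + 2.0)*x = -2 + 2.0*(0.5872 + 1.4956)
x^{k+1} = 0.1547
Step 2: z-update.
Minimize 7*z^2 + 4*z + (2.0/2)*(0.1547 - z - 1.4956)^2
FOC: (2*7 + 2.0)*z = -4 + 2.0*(0.1547 - 1.4956)
z^{k+1} = -0.4176
Step 3: u-update.
u^{k+1} = -1.4956 + 0.1547 + 0.4176 = -0.9233
Step 4: Primal residual = |0.1547 + 0.4176| = 0.5723


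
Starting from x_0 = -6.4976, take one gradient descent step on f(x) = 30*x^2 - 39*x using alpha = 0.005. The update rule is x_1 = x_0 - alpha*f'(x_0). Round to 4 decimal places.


We compute the gradient at x_0 and apply the update.
f'(x) = 60*x - 39
f'(-6.4976) = 60*-6.4976 - 39 = -428.856
x_1 = -6.4976 - 0.005*-428.856 = -4.3533


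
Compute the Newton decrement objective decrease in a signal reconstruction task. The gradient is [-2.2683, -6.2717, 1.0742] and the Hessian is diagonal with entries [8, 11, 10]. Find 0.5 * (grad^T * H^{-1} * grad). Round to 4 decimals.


Step 1: H is diagonal, so H^(-1) * g = [-0.2835, -0.5702, 0.1074].
Step 2: g^T H^(-1) g = sum_i g_i^2 / H_ii
  = (-2.2683)^2/8 + (-6.2717)^2/11 + (1.0742)^2/10
  = 0.6431 + 3.5758 + 0.1154 = 4.3344
Step 3: Objective decrease = 0.5 * g^T H^(-1) g = 2.1672


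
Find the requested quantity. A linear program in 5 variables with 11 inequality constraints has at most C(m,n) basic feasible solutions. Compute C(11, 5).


Each vertex corresponds to some choice of n active constraints out of m, so the number of vertices is at most C(m, n) = m! / (n!(m-n)!).
m = 11, n = 5
Numerator: 11 * 10 * 9 * 8 * 7
Denominator: 5! = 120
C(11, 5) = 462


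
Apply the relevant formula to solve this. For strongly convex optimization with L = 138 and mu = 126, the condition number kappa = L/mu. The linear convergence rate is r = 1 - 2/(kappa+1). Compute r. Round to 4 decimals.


Step 1: Compute the condition number.
kappa = L/mu = 138/126 = 1.0952
Step 2: Compute the convergence rate.
r = 1 - 2/(kappa + 1) = 1 - 2*mu/(L + mu) = (L - mu)/(L + mu) = 12/264 = 0.0455


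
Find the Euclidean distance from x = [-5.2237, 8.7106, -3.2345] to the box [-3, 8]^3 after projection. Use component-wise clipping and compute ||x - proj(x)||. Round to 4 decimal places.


Project each component onto [-3, 8].
clip(-5.2237) = -3.0, clip(8.7106) = 8.0, clip(-3.2345) = -3.0
Projection = [-3.0, 8.0, -3.0]
Squared diffs: [4.9448, 0.505, 0.055]
Distance = sqrt(5.5048) = 2.3462


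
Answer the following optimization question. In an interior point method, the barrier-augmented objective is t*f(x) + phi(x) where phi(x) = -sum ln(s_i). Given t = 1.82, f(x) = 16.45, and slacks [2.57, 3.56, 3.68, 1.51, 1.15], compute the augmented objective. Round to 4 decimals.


Step 1: Compute log-barrier.
ln values: [0.9439, 1.2698, 1.3029, 0.4121, 0.1398]
phi = -(0.9439 + 1.2698 + 1.3029 + 0.4121 + 0.1398) = -4.0685
Step 2: Compute augmented objective.
t*f(x) = 1.82*16.45 = 29.939
Total = 29.939 - 4.0685 = 25.8705


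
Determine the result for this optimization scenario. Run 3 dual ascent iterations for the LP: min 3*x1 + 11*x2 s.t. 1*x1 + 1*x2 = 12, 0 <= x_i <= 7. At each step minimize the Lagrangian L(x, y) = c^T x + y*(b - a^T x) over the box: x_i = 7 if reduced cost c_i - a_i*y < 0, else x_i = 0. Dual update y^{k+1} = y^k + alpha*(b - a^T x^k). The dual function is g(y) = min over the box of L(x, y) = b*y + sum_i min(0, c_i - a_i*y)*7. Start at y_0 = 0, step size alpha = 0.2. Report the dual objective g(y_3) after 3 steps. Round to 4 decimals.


Dual ascent for LP: min 3*x1 + 11*x2, 1*x1 + 1*x2 = 12, 0 <= x_i <= 7
Step 1: y^k = 0.0, reduced costs: (3.0, 11.0)
  x^k = (0.0, 0.0), subgradient = b - a^T x = 12.0
  y^{k+1} = 0.0 + 0.2*12.0 = 2.4
Step 2: y^k = 2.4, reduced costs: (0.6, 8.6)
  x^k = (0.0, 0.0), subgradient = b - a^T x = 12.0
  y^{k+1} = 2.4 + 0.2*12.0 = 4.8
Step 3: y^k = 4.8, reduced costs: (-1.8, 6.2)
  x^k = (7.0, 0.0), subgradient = b - a^T x = 5.0
  y^{k+1} = 4.8 + 0.2*5.0 = 5.8
Dual objective at y_3 = 5.8: reduced costs (-2.8, 5.2), box minimizer x = (7.0, 0.0)
g(y_3) = b*y + (c1 - a1*y)*x1 + (c2 - a2*y)*x2 = 12*5.8 + (-2.8)*7.0 + 5.2*0.0 = 69.6 - 19.6 + 0.0 = 50.0


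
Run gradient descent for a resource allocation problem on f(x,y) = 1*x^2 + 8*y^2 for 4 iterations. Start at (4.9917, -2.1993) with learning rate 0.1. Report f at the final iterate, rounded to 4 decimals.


Gradient descent on f(x,y) = 1*x^2 + 8*y^2.
Starting point: (4.9917, -2.1993), alpha = 0.1
Step 1: grad_x = 2*1*4.9917 = 9.9834, grad_y = 2*8*-2.1993 = -35.1888
  x_1 = 4.9917 - 0.1*9.9834 = 3.9934
  y_1 = -2.1993 - 0.1*-35.1888 = 1.3196
Step 2: grad_x = 2*1*3.9934 = 7.9867, grad_y = 2*8*1.3196 = 21.1133
  x_2 = 3.9934 - 0.1*7.9867 = 3.1947
  y_2 = 1.3196 - 0.1*21.1133 = -0.7917
Step 3: grad_x = 2*1*3.1947 = 6.3894, grad_y = 2*8*-0.7917 = -12.668
  x_3 = 3.1947 - 0.1*6.3894 = 2.5558
  y_3 = -0.7917 - 0.1*-12.668 = 0.475
Step 4: grad_x = 2*1*2.5558 = 5.1115, grad_y = 2*8*0.475 = 7.6008
  x_4 = 2.5558 - 0.1*5.1115 = 2.0446
  y_4 = 0.475 - 0.1*7.6008 = -0.285
f(2.0446, -0.285) = 1*2.0446^2 + 8*(-0.285)^2 = 4.8303


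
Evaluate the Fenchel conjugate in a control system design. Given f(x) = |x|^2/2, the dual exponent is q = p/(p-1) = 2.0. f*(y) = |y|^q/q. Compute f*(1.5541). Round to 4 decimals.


The conjugate exponent q satisfies 1/p + 1/q = 1.
p = 2, so q = 2/(2 - 1) = 2.0
|y|^q = 1.5541^2.0 = 2.4152
f*(1.5541) = 2.4152 / 2.0 = 1.2076


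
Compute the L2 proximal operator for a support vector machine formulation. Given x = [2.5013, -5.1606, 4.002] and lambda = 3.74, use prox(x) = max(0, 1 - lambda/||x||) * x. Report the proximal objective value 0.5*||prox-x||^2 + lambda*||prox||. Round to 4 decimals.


Step 1: Compute ||x||.
||x|| = 6.9932
Step 2: Compute scaling factor.
scale = max(0, 1 - 3.74/6.9932) = 0.4652
Step 3: prox(x) = [1.1636, -2.4007, 1.8617]
||prox(x)|| = 3.2532
Step 4: Proximal objective.
0.5*||prox-x||^2 = 6.9938
lambda*||prox|| = 12.167
Total = 19.1606


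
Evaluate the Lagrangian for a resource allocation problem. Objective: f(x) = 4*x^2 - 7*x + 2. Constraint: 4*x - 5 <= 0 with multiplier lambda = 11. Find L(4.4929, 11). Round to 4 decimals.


Step 1: Evaluate f(x).
f(4.4929) = 4*4.4929^2 - 7*4.4929 + 2 = 51.2943
Step 2: Evaluate g(x).
g(4.4929) = 4*4.4929 - 5 = 12.9716
Step 3: Compute Lagrangian.
L = 51.2943 + 11*12.9716 = 193.9819


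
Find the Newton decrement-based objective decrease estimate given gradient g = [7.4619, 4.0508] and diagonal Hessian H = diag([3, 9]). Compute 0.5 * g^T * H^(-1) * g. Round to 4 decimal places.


Step 1: H is diagonal, so H^(-1) * g = [2.4873, 0.4501].
Step 2: g^T H^(-1) g = sum_i g_i^2 / H_ii
  = (7.4619)^2/3 + (4.0508)^2/9
  = 18.56 + 1.8232 = 20.3832
Step 3: Objective decrease = 0.5 * g^T H^(-1) g = 10.1916


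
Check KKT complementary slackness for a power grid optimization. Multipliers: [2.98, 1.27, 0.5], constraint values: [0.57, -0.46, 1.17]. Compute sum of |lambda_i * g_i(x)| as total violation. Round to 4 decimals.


KKT complementary slackness check:
lambda_1 * g_1 = 2.98 * 0.57 = 1.6986
lambda_2 * g_2 = 1.27 * -0.46 = -0.5842
lambda_3 * g_3 = 0.5 * 1.17 = 0.585
Total violation = 1.6986 + 0.5842 + 0.585 = 2.8678


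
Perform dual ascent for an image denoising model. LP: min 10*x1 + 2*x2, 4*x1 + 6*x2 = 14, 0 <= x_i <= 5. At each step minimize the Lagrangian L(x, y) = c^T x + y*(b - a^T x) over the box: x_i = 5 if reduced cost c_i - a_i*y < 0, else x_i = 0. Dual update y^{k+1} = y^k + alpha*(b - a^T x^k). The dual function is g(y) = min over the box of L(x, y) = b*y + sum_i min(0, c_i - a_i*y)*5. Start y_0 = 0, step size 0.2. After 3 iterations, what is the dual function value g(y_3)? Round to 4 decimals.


Dual ascent for LP: min 10*x1 + 2*x2, 4*x1 + 6*x2 = 14, 0 <= x_i <= 5
Step 1: y^k = 0.0, reduced costs: (10.0, 2.0)
  x^k = (0.0, 0.0), subgradient = b - a^T x = 14.0
  y^{k+1} = 0.0 + 0.2*14.0 = 2.8
Step 2: y^k = 2.8, reduced costs: (-1.2, -14.8)
  x^k = (5.0, 5.0), subgradient = b - a^T x = -36.0
  y^{k+1} = 2.8 + 0.2*-36.0 = -4.4
Step 3: y^k = -4.4, reduced costs: (27.6, 28.4)
  x^k = (0.0, 0.0), subgradient = b - a^T x = 14.0
  y^{k+1} = -4.4 + 0.2*14.0 = -1.6
Dual objective at y_3 = -1.6: reduced costs (16.4, 11.6), box minimizer x = (0.0, 0.0)
g(y_3) = b*y + (c1 - a1*y)*x1 + (c2 - a2*y)*x2 = 14*(-1.6) + 16.4*0.0 + 11.6*0.0 = -22.4 + 0.0 + 0.0 = -22.4


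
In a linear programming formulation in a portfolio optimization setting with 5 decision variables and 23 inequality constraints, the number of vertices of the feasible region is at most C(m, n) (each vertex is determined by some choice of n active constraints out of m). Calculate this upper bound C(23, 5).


Each vertex corresponds to some choice of n active constraints out of m, so the number of vertices is at most C(m, n) = m! / (n!(m-n)!).
m = 23, n = 5
Numerator: 23 * 22 * 21 * 20 * 19
Denominator: 5! = 120
C(23, 5) = 33649


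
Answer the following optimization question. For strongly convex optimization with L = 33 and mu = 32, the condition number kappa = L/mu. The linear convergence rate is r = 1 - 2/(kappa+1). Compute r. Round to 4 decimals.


Step 1: Compute the condition number.
kappa = L/mu = 33/32 = 1.0313
Step 2: Compute the convergence rate.
r = 1 - 2/(kappa + 1) = 1 - 2*mu/(L + mu) = (L - mu)/(L + mu) = 1/65 = 0.0154


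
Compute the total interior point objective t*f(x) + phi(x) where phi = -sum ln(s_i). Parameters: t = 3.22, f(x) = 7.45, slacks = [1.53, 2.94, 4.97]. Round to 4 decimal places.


Step 1: Compute log-barrier.
ln values: [0.4253, 1.0784, 1.6034]
phi = -(0.4253 + 1.0784 + 1.6034) = -3.1071
Step 2: Compute augmented objective.
t*f(x) = 3.22*7.45 = 23.989
Total = 23.989 - 3.1071 = 20.8819


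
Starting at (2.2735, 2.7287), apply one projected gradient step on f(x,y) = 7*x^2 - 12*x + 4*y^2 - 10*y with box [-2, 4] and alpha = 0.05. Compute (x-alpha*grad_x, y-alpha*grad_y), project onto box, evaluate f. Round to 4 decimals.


Step 1: Compute gradient at (2.2735, 2.7287).
grad_x = 2*7*2.2735 - 12 = 19.829
grad_y = 2*4*2.7287 - 10 = 11.8296
Step 2: Gradient step.
x_raw = 2.2735 - 0.05*19.829 = 1.2821
y_raw = 2.7287 - 0.05*11.8296 = 2.1372
Step 3: Project onto [-2, 4].
x_proj = clip(1.2821) = 1.2821
y_proj = clip(2.1372) = 2.1372
Step 4: Evaluate f.
f(1.2821, 2.1372) = -6.9804


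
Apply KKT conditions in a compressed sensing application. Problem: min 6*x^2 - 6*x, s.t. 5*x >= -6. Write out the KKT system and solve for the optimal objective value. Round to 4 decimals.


Step 1: Try lambda = 0 (constraint inactive).
Stationarity: 2*6*x - 6 = 0
x* = 6/(2*6) = 0.5
Check constraint: 5*0.5 = 2.5 >= -6 -- satisfied.
Step 2: Compute optimal value.
f(x*) = 6*0.5^2 - 6*0.5 = -1.5


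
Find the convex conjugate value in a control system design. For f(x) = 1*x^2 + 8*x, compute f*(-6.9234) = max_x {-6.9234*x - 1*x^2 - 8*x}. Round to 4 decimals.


f*(y) = sup_x {y*x - a*x^2 - b*x} = sup_x {(y-b)*x - a*x^2}
FOC: (y - b) - 2a*x = 0 => x* = (y - b)/(2a)
x* = (-6.9234 - 8)/(2*1) = -7.4617
f*(-6.9234) = (y-b)^2/(4a) = (-6.9234 - 8)^2/(4*1)
= 222.7079/4 = 55.677


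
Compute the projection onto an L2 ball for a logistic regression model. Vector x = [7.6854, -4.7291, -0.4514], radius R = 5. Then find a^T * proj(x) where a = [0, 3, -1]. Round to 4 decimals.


Step 1: Compute ||x|| (intermediates to 6 decimals).
||x|| = sqrt(7.6854^2 + (-4.7291)^2 + (-0.4514)^2) = 9.035127
Step 2: Project.
Since ||x|| > R, scale = R/||x|| = 5/9.035127 = 0.553396, proj(x) = scale * x
proj(x) = [4.25307, -2.617065, -0.249803]
Step 3: Dot product.
a^T * proj(x) = 0*4.25307 + 3*(-2.617065) - 1*(-0.249803) = -7.6014


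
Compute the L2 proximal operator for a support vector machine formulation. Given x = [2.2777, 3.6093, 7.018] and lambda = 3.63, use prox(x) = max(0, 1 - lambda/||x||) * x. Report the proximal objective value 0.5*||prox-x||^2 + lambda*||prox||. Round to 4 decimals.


Step 1: Compute ||x||.
||x|| = 8.2138
Step 2: Compute scaling factor.
scale = max(0, 1 - 3.63/8.2138) = 0.5581
Step 3: prox(x) = [1.2711, 2.0142, 3.9165]
||prox(x)|| = 4.5838
Step 4: Proximal objective.
0.5*||prox-x||^2 = 6.5885
lambda*||prox|| = 16.6392
Total = 23.2278


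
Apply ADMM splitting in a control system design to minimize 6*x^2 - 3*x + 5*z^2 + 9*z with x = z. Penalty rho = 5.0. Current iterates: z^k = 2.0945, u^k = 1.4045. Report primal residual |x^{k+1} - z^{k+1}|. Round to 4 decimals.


ADMM iteration with rho = 5.0, z^k = 2.0945, u^k = 1.4045
Step 1: x-update.
Minimize 6*x^2 - 3*x + (5.0/2)*(x - 2.0945 + 1.4045)^2
FOC: (2*6 + 5.0)*x = 3 + 5.0*(2.0945 - 1.4045)
x^{k+1} = 0.3794
Step 2: z-update.
Minimize 5*z^2 + 9*z + (5.0/2)*(0.3794 - z + 1.4045)^2
FOC: (2*5 + 5.0)*z = -9 + 5.0*(0.3794 + 1.4045)
z^{k+1} = -0.0054
Step 3: u-update.
u^{k+1} = 1.4045 + 0.3794 + 0.0054 = 1.7893
Step 4: Primal residual = |0.3794 + 0.0054| = 0.3848


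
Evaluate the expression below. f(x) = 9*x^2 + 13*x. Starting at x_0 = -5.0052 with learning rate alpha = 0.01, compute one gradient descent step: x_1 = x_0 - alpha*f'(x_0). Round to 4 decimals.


We compute the gradient at x_0 and apply the update.
f'(x) = 18*x + 13
f'(-5.0052) = 18*-5.0052 + 13 = -77.0936
x_1 = -5.0052 - 0.01*-77.0936 = -4.2343


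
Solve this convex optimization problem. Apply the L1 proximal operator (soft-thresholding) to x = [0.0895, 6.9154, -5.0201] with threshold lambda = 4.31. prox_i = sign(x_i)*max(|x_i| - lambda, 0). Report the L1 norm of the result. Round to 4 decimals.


Soft-thresholding with lambda = 4.31:
prox(0.0895) = sign(0.0895)*max(|0.0895| - 4.31, 0) = 0.0
prox(6.9154) = sign(6.9154)*max(|6.9154| - 4.31, 0) = 2.6054
prox(-5.0201) = sign(-5.0201)*max(|-5.0201| - 4.31, 0) = -0.7101
prox(x) = [0.0, 2.6054, -0.7101]
||prox(x)||_1 = 0.0 + 2.6054 + 0.7101 = 3.3155


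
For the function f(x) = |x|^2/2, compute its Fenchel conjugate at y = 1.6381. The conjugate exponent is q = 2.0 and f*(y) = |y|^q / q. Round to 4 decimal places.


The conjugate exponent q satisfies 1/p + 1/q = 1.
p = 2, so q = 2/(2 - 1) = 2.0
|y|^q = 1.6381^2.0 = 2.6834
f*(1.6381) = 2.6834 / 2.0 = 1.3417


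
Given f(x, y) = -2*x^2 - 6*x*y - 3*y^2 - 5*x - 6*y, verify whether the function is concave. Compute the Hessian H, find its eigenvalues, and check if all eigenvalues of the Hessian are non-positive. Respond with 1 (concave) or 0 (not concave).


The Hessian of f(x,y) = -2*x^2 - 6*x*y - 3*y^2 - 5*x - 6*y is:
H = [[-4, -6], [-6, -6]]
Trace = -4 - 6 = -10
Determinant = -4*-6 - (-6)^2 = -12
Discriminant = (-10)^2 - 4*-12 = 148.0
Eigenvalues: lambda_1 = -11.0828, lambda_2 = 1.0828
The function is not concave.

0


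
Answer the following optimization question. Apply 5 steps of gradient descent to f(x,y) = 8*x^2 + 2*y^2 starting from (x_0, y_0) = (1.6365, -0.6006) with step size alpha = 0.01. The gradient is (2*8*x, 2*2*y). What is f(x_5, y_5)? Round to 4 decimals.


Gradient descent on f(x,y) = 8*x^2 + 2*y^2.
Starting point: (1.6365, -0.6006), alpha = 0.01
Step 1: grad_x = 2*8*1.6365 = 26.184, grad_y = 2*2*-0.6006 = -2.4024
  x_1 = 1.6365 - 0.01*26.184 = 1.3747
  y_1 = -0.6006 - 0.01*-2.4024 = -0.5766
Step 2: grad_x = 2*8*1.3747 = 21.9946, grad_y = 2*2*-0.5766 = -2.3063
  x_2 = 1.3747 - 0.01*21.9946 = 1.1547
  y_2 = -0.5766 - 0.01*-2.3063 = -0.5535
Step 3: grad_x = 2*8*1.1547 = 18.4754, grad_y = 2*2*-0.5535 = -2.2141
  x_3 = 1.1547 - 0.01*18.4754 = 0.97
  y_3 = -0.5535 - 0.01*-2.2141 = -0.5314
Step 4: grad_x = 2*8*0.97 = 15.5194, grad_y = 2*2*-0.5314 = -2.1255
  x_4 = 0.97 - 0.01*15.5194 = 0.8148
  y_4 = -0.5314 - 0.01*-2.1255 = -0.5101
Step 5: grad_x = 2*8*0.8148 = 13.0363, grad_y = 2*2*-0.5101 = -2.0405
  x_5 = 0.8148 - 0.01*13.0363 = 0.6844
  y_5 = -0.5101 - 0.01*-2.0405 = -0.4897
f(0.6844, -0.4897) = 8*0.6844^2 + 2*(-0.4897)^2 = 4.2269


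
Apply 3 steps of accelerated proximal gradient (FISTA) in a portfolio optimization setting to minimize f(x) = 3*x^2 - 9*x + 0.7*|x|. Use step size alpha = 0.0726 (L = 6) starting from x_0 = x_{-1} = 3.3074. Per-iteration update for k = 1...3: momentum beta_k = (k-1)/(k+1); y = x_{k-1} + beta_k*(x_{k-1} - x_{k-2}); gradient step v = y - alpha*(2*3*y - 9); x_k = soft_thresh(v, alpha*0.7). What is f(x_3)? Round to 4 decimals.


FISTA on f(x) = 3*x^2 - 9*x + 0.7*|x|
L = 6, alpha = 0.0726
Iteration 1: beta = 0.0, y = 3.3074 + 0.0*(3.3074 - 3.3074) = 3.3074
  grad(y) = 10.8444, v = y - alpha*grad = 2.5201
  prox(v) = soft_thresh(2.5201, 0.0508) = 2.4693
Iteration 2: beta = 0.3333, y = 2.4693 + 0.3333*(2.4693 - 3.3074) = 2.1899
  grad(y) = 4.1394, v = y - alpha*grad = 1.8894
  prox(v) = soft_thresh(1.8894, 0.0508) = 1.8386
Iteration 3: beta = 0.5, y = 1.8386 + 0.5*(1.8386 - 2.4693) = 1.5232
  grad(y) = 0.1392, v = y - alpha*grad = 1.5131
  prox(v) = soft_thresh(1.5131, 0.0508) = 1.4623
f(x_3) = 3*1.4623^2 - 9*1.4623 + 0.7*|1.4623| = -5.7221
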